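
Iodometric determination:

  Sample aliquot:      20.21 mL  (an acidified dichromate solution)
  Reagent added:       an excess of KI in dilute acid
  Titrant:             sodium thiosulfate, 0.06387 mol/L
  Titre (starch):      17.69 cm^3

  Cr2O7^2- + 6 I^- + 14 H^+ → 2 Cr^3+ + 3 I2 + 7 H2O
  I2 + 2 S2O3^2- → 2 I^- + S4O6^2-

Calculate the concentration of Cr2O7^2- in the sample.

n(S2O3^2-) = 0.01769 × 0.06387 = 1.130 × 10^-3 mol
n(I2) = n(S2O3^2-)/2 = 5.649 × 10^-4 mol
From the 1:3 ratio, n(Cr2O7^2-) in the aliquot = 1/3 × 5.649 × 10^-4 = 1.883 × 10^-4 mol
[Cr2O7^2-] = 1.883 × 10^-4 / 0.02021 = 0.009318 mol/L

0.009318 mol/L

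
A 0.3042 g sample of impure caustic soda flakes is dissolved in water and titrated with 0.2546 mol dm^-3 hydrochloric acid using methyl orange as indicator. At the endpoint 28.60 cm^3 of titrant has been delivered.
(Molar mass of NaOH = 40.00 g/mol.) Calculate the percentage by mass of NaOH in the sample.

95.75 %

NaOH + HCl → NaCl + H2O
n(HCl) = 0.02860 L × 0.2546 mol/L = 7.282 × 10^-3 mol
n(NaOH) = 7.282 × 10^-3 mol (1:1 ratio)
mass of NaOH = 7.282 × 10^-3 × 40.00 g/mol = 0.2913 g
% NaOH = 0.2913 / 0.3042 × 100 = 95.75 %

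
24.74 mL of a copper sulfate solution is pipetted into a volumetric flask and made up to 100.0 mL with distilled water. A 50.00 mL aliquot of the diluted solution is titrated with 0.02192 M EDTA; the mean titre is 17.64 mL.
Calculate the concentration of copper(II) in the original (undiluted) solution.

0.03126 M

Cu^2+ + EDTA^4- → [Cu(EDTA)]^2-
n(EDTA) = 0.01764 × 0.02192 = 3.867 × 10^-4 mol
n(Cu2+) in the aliquot = 3.867 × 10^-4 mol (1:1 ratio)
[Cu2+]_dilute = 3.867 × 10^-4 / 0.05000 = 0.007733 mol/L
Dilution factor = 100.0 / 24.74 = 4.042
[Cu2+]_stock = 0.007733 × 4.042 = 0.03126 mol/L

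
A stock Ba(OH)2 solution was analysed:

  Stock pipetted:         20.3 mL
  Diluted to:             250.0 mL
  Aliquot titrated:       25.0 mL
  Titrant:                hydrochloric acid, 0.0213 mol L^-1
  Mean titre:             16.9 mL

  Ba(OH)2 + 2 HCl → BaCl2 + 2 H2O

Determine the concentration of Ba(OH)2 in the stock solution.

n(HCl) = 0.0169 × 0.0213 = 3.60 × 10^-4 mol
From the 1:2 ratio, n(Ba(OH)2) in the aliquot = 1/2 × 3.60 × 10^-4 = 1.80 × 10^-4 mol
[Ba(OH)2]_dilute = 1.80 × 10^-4 / 0.0250 = 0.00720 mol/L
Dilution factor = 250.0 / 20.3 = 12.32
[Ba(OH)2]_stock = 0.00720 × 12.32 = 0.0887 mol/L

0.0887 mol/L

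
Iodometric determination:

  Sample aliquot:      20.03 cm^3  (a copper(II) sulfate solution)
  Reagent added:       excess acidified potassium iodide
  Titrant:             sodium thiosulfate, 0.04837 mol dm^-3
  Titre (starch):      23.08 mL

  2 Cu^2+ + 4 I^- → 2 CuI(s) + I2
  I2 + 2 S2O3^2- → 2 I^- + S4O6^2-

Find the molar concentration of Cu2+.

0.05574 mol/L

n(S2O3^2-) = 0.02308 × 0.04837 = 1.116 × 10^-3 mol
n(I2) = n(S2O3^2-)/2 = 5.582 × 10^-4 mol
From the 2:1 ratio, n(Cu2+) in the aliquot = 2/1 × 5.582 × 10^-4 = 1.116 × 10^-3 mol
[Cu2+] = 1.116 × 10^-3 / 0.02003 = 0.05574 mol/L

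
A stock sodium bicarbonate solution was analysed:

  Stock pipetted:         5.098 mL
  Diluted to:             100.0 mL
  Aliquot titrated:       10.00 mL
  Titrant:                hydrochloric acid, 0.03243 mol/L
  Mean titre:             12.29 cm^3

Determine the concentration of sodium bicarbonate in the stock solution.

NaHCO3 + HCl → NaCl + H2O + CO2
n(HCl) = 0.01229 × 0.03243 = 3.986 × 10^-4 mol
n(NaHCO3) in the aliquot = 3.986 × 10^-4 mol (1:1 ratio)
[NaHCO3]_dilute = 3.986 × 10^-4 / 0.01000 = 0.03986 mol/L
Dilution factor = 100.0 / 5.098 = 19.62
[NaHCO3]_stock = 0.03986 × 19.62 = 0.7818 mol/L

0.7818 mol/L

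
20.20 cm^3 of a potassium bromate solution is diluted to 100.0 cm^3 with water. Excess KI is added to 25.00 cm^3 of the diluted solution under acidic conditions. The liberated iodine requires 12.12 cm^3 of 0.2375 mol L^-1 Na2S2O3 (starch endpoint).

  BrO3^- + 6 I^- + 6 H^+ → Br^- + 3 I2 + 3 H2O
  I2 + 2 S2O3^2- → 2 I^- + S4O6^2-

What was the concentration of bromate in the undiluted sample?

n(S2O3^2-) = 0.01212 × 0.2375 = 2.878 × 10^-3 mol
n(I2) = n(S2O3^2-)/2 = 1.439 × 10^-3 mol
From the 1:3 ratio, n(BrO3^-) in the aliquot = 1/3 × 1.439 × 10^-3 = 4.797 × 10^-4 mol
[BrO3^-]_dilute = 4.797 × 10^-4 / 0.02500 = 0.01919 mol/L
[BrO3^-]_original = 0.01919 × 100.0/20.20 = 0.09500 mol/L

0.09500 mol/L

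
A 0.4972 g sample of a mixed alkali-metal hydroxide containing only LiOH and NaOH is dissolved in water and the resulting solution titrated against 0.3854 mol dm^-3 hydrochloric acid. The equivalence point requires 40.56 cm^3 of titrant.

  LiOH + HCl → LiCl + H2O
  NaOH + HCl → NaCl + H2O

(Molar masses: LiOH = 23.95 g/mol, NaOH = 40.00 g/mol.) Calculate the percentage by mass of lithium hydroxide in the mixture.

n(HCl) = 0.04056 × 0.3854 = 0.01563 mol
Let x = n(LiOH), y = n(NaOH).
Titrant: 1x + 1y = 0.01563;  mass: 23.95x + 40.00y = 0.4972
Solving, x = 7.980 × 10^-3 mol, y = 7.652 × 10^-3 mol
mass of LiOH = 7.980 × 10^-3 × 23.95 = 0.1911 g
% LiOH = 0.1911 / 0.4972 × 100 = 38.44 %

38.44 %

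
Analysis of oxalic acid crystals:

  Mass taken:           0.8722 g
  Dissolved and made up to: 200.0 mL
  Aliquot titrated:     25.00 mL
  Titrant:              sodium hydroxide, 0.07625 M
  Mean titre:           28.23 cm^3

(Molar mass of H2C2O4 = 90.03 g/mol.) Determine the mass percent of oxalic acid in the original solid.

H2C2O4 + 2 NaOH → Na2C2O4 + 2 H2O
n(NaOH) per titration = 0.02823 × 0.07625 = 2.153 × 10^-3 mol
From the 1:2 ratio, n(H2C2O4) in each aliquot = 1/2 × 2.153 × 10^-3 = 1.076 × 10^-3 mol
n(H2C2O4) in the whole flask = 1.076 × 10^-3 × 200.0/25.00 = 8.610 × 10^-3 mol
mass of H2C2O4 = 8.610 × 10^-3 × 90.03 = 0.7752 g
% H2C2O4 = 0.7752 / 0.8722 × 100 = 88.88 %

88.88 %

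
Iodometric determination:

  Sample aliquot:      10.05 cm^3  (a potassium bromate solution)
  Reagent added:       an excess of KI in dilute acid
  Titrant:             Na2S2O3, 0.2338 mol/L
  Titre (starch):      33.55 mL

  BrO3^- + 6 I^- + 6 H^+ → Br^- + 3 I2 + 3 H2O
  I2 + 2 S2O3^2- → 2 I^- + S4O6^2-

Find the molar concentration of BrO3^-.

n(S2O3^2-) = 0.03355 × 0.2338 = 7.844 × 10^-3 mol
n(I2) = n(S2O3^2-)/2 = 3.922 × 10^-3 mol
From the 1:3 ratio, n(BrO3^-) in the aliquot = 1/3 × 3.922 × 10^-3 = 1.307 × 10^-3 mol
[BrO3^-] = 1.307 × 10^-3 / 0.01005 = 0.1301 mol/L

0.1301 mol/L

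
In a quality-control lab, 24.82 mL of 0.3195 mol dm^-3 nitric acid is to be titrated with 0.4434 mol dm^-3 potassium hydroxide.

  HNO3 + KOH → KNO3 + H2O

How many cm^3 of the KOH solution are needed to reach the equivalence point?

n(HNO3) = 0.02482 L × 0.3195 mol/L = 7.930 × 10^-3 mol
n(KOH) = 7.930 × 10^-3 mol (1:1 stoichiometry)
V(KOH) = 7.930 × 10^-3 mol / 0.4434 mol/L = 0.01788 L = 17.88 mL

17.88 mL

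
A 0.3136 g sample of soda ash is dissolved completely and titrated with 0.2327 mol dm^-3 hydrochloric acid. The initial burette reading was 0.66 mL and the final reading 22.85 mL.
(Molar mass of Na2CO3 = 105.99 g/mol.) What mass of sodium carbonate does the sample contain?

0.2736 g

Na2CO3 + 2 HCl → 2 NaCl + H2O + CO2
n(HCl) = 0.02219 L × 0.2327 mol/L = 5.164 × 10^-3 mol
From the 1:2 ratio, n(Na2CO3) = 1/2 × 5.164 × 10^-3 = 2.582 × 10^-3 mol
mass of Na2CO3 = 2.582 × 10^-3 × 105.99 g/mol = 0.2736 g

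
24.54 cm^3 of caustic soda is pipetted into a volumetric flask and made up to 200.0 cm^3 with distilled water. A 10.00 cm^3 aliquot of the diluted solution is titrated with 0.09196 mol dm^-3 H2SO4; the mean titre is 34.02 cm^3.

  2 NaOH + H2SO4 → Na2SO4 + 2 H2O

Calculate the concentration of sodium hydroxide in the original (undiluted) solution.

n(H2SO4) = 0.03402 × 0.09196 = 3.128 × 10^-3 mol
From the 2:1 ratio, n(NaOH) in the aliquot = 2/1 × 3.128 × 10^-3 = 6.257 × 10^-3 mol
[NaOH]_dilute = 6.257 × 10^-3 / 0.01000 = 0.6257 mol/L
Dilution factor = 200.0 / 24.54 = 8.150
[NaOH]_stock = 0.6257 × 8.150 = 5.099 mol/L

5.099 mol/L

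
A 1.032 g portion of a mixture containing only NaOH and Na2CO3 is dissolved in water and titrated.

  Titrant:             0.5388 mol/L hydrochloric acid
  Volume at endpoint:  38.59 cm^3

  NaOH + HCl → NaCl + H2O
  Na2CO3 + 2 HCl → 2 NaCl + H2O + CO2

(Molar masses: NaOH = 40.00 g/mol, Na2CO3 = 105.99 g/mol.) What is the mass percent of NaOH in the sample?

n(HCl) = 0.03859 × 0.5388 = 0.02079 mol
Let x = n(NaOH), y = n(Na2CO3).
Titrant: 1x + 2y = 0.02079;  mass: 40.00x + 105.99y = 1.032
Solving, x = 5.378 × 10^-3 mol, y = 7.707 × 10^-3 mol
mass of NaOH = 5.378 × 10^-3 × 40.00 = 0.2151 g
% NaOH = 0.2151 / 1.032 × 100 = 20.85 %

20.85 %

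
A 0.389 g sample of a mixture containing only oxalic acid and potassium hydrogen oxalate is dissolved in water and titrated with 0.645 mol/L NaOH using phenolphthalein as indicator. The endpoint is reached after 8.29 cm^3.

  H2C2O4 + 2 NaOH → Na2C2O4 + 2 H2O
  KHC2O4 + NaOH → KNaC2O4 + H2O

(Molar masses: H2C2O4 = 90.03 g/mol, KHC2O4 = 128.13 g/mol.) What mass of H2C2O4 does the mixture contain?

n(NaOH) = 0.00829 × 0.645 = 5.35 × 10^-3 mol
Let x = n(H2C2O4), y = n(KHC2O4).
Titrant: 2x + 1y = 5.35 × 10^-3;  mass: 90.03x + 128.13y = 0.389
Solving, x = 1.78 × 10^-3 mol, y = 1.78 × 10^-3 mol
mass of H2C2O4 = 1.78 × 10^-3 × 90.03 = 0.160 g

0.160 g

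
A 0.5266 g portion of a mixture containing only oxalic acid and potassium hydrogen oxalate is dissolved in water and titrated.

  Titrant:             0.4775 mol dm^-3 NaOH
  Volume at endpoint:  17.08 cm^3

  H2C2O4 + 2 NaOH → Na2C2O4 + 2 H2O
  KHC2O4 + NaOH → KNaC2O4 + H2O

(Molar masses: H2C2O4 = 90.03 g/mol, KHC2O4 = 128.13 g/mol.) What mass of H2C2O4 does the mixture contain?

n(NaOH) = 0.01708 × 0.4775 = 8.156 × 10^-3 mol
Let x = n(H2C2O4), y = n(KHC2O4).
Titrant: 2x + 1y = 8.156 × 10^-3;  mass: 90.03x + 128.13y = 0.5266
Solving, x = 3.119 × 10^-3 mol, y = 1.919 × 10^-3 mol
mass of H2C2O4 = 3.119 × 10^-3 × 90.03 = 0.2808 g

0.2808 g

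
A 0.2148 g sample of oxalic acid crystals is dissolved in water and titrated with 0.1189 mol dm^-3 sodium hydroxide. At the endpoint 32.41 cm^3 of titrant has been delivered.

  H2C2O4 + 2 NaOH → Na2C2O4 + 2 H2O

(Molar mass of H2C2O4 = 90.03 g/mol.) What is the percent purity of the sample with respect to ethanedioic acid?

n(NaOH) = 0.03241 L × 0.1189 mol/L = 3.854 × 10^-3 mol
From the 1:2 ratio, n(H2C2O4) = 1/2 × 3.854 × 10^-3 = 1.927 × 10^-3 mol
mass of H2C2O4 = 1.927 × 10^-3 × 90.03 g/mol = 0.1735 g
% H2C2O4 = 0.1735 / 0.2148 × 100 = 80.76 %

80.76 %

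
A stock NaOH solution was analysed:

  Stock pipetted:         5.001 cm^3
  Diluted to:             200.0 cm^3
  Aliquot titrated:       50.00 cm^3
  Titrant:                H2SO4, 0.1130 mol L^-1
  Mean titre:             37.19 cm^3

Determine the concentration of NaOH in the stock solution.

6.723 mol/L

2 NaOH + H2SO4 → Na2SO4 + 2 H2O
n(H2SO4) = 0.03719 × 0.1130 = 4.202 × 10^-3 mol
From the 2:1 ratio, n(NaOH) in the aliquot = 2/1 × 4.202 × 10^-3 = 8.405 × 10^-3 mol
[NaOH]_dilute = 8.405 × 10^-3 / 0.05000 = 0.1681 mol/L
Dilution factor = 200.0 / 5.001 = 39.99
[NaOH]_stock = 0.1681 × 39.99 = 6.723 mol/L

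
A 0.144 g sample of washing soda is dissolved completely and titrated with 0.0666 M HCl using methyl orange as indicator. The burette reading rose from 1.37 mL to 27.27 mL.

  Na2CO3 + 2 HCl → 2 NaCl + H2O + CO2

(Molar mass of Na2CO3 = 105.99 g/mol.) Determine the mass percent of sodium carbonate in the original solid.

63.5 %

n(HCl) = 0.0259 L × 0.0666 mol/L = 1.72 × 10^-3 mol
From the 1:2 ratio, n(Na2CO3) = 1/2 × 1.72 × 10^-3 = 8.62 × 10^-4 mol
mass of Na2CO3 = 8.62 × 10^-4 × 105.99 g/mol = 0.0914 g
% Na2CO3 = 0.0914 / 0.144 × 100 = 63.5 %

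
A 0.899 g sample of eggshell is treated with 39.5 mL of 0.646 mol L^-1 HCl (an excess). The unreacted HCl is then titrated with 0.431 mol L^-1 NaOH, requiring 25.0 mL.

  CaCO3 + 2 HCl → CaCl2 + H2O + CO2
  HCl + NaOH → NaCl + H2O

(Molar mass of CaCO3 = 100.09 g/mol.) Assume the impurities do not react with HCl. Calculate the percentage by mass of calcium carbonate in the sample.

82.1 %

n(HCl) added = 0.0395 × 0.646 = 0.0255 mol
n(NaOH) used in back-titration = 0.0250 × 0.431 = 0.0108 mol
n(HCl) left over = 0.0108 mol (1:1 ratio)
n(HCl) consumed by analyte = 0.0255 − 0.0108 = 0.0147 mol
From the 1:2 ratio, n(CaCO3) = 1/2 × 0.0147 = 7.37 × 10^-3 mol
mass of CaCO3 = 7.37 × 10^-3 × 100.09 = 0.738 g
% CaCO3 = 0.738 / 0.899 × 100 = 82.1 %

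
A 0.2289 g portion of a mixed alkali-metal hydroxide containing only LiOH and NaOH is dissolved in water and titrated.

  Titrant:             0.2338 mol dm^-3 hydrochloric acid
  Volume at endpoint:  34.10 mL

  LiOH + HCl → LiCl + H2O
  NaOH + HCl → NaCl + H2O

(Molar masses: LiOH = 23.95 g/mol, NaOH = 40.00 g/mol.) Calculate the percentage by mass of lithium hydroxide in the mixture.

n(HCl) = 0.03410 × 0.2338 = 7.973 × 10^-3 mol
Let x = n(LiOH), y = n(NaOH).
Titrant: 1x + 1y = 7.973 × 10^-3;  mass: 23.95x + 40.00y = 0.2289
Solving, x = 5.608 × 10^-3 mol, y = 2.365 × 10^-3 mol
mass of LiOH = 5.608 × 10^-3 × 23.95 = 0.1343 g
% LiOH = 0.1343 / 0.2289 × 100 = 58.67 %

58.67 %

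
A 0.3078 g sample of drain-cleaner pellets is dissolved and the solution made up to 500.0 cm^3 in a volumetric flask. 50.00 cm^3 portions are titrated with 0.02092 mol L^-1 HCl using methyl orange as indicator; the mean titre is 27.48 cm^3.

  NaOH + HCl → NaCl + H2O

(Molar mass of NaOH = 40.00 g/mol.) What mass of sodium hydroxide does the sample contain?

n(HCl) per titration = 0.02748 × 0.02092 = 5.749 × 10^-4 mol
n(NaOH) in each aliquot = 5.749 × 10^-4 mol (1:1 ratio)
n(NaOH) in the whole flask = 5.749 × 10^-4 × 500.0/50.00 = 5.749 × 10^-3 mol
mass of NaOH = 5.749 × 10^-3 × 40.00 = 0.2300 g

0.2300 g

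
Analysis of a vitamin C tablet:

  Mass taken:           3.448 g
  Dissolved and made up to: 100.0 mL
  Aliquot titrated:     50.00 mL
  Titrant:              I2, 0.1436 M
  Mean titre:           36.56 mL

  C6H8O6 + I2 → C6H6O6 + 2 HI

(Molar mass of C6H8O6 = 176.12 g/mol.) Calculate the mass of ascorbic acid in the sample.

n(I2) per titration = 0.03656 × 0.1436 = 5.250 × 10^-3 mol
n(C6H8O6) in each aliquot = 5.250 × 10^-3 mol (1:1 ratio)
n(C6H8O6) in the whole flask = 5.250 × 10^-3 × 100.0/50.00 = 0.01050 mol
mass of C6H8O6 = 0.01050 × 176.12 = 1.849 g

1.849 g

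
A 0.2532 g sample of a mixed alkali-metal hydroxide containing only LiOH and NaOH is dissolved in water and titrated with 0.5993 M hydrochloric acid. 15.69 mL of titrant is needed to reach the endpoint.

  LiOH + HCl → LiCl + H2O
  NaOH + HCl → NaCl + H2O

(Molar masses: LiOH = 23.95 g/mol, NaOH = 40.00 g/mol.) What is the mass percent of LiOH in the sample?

n(HCl) = 0.01569 × 0.5993 = 9.403 × 10^-3 mol
Let x = n(LiOH), y = n(NaOH).
Titrant: 1x + 1y = 9.403 × 10^-3;  mass: 23.95x + 40.00y = 0.2532
Solving, x = 7.659 × 10^-3 mol, y = 1.744 × 10^-3 mol
mass of LiOH = 7.659 × 10^-3 × 23.95 = 0.1834 g
% LiOH = 0.1834 / 0.2532 × 100 = 72.44 %

72.44 %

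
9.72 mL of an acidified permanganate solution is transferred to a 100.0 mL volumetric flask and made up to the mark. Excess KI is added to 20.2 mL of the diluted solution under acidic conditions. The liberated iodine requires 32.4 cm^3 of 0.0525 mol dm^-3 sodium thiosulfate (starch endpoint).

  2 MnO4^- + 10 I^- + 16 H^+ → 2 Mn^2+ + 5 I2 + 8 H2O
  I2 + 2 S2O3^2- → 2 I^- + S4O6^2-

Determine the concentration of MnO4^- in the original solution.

0.173 mol/L

n(S2O3^2-) = 0.0324 × 0.0525 = 1.70 × 10^-3 mol
n(I2) = n(S2O3^2-)/2 = 8.50 × 10^-4 mol
From the 2:5 ratio, n(MnO4^-) in the aliquot = 2/5 × 8.50 × 10^-4 = 3.40 × 10^-4 mol
[MnO4^-]_dilute = 3.40 × 10^-4 / 0.0202 = 0.0168 mol/L
[MnO4^-]_original = 0.0168 × 100.0/9.72 = 0.173 mol/L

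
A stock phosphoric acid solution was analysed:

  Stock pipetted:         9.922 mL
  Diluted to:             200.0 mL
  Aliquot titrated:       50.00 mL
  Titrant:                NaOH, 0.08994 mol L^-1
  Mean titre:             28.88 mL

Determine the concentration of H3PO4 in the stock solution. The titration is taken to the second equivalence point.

0.5236 mol/L

H3PO4 + 2 NaOH → Na2HPO4 + 2 H2O
n(NaOH) = 0.02888 × 0.08994 = 2.597 × 10^-3 mol
From the 1:2 ratio, n(H3PO4) in the aliquot = 1/2 × 2.597 × 10^-3 = 1.299 × 10^-3 mol
[H3PO4]_dilute = 1.299 × 10^-3 / 0.05000 = 0.02597 mol/L
Dilution factor = 200.0 / 9.922 = 20.16
[H3PO4]_stock = 0.02597 × 20.16 = 0.5236 mol/L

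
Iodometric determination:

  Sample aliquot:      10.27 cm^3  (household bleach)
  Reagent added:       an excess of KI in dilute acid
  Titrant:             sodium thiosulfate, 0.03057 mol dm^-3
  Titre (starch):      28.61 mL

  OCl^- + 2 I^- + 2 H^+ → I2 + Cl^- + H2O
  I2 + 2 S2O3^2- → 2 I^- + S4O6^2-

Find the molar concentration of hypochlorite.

n(S2O3^2-) = 0.02861 × 0.03057 = 8.746 × 10^-4 mol
n(I2) = n(S2O3^2-)/2 = 4.373 × 10^-4 mol
n(OCl^-) in the aliquot = 4.373 × 10^-4 mol (1:1 ratio)
[OCl^-] = 4.373 × 10^-4 / 0.01027 = 0.04258 mol/L

0.04258 mol/L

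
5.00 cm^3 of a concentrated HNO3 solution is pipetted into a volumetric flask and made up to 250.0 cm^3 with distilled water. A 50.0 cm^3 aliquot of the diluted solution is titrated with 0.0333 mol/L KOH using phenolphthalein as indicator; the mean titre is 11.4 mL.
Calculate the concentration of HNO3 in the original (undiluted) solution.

0.380 mol/L

HNO3 + KOH → KNO3 + H2O
n(KOH) = 0.0114 × 0.0333 = 3.80 × 10^-4 mol
n(HNO3) in the aliquot = 3.80 × 10^-4 mol (1:1 ratio)
[HNO3]_dilute = 3.80 × 10^-4 / 0.0500 = 0.00759 mol/L
Dilution factor = 250.0 / 5.00 = 50.00
[HNO3]_stock = 0.00759 × 50.00 = 0.380 mol/L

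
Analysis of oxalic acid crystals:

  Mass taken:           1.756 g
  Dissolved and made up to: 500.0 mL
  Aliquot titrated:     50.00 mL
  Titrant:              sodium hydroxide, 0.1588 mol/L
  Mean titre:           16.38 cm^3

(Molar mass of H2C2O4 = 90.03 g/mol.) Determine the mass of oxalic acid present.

H2C2O4 + 2 NaOH → Na2C2O4 + 2 H2O
n(NaOH) per titration = 0.01638 × 0.1588 = 2.601 × 10^-3 mol
From the 1:2 ratio, n(H2C2O4) in each aliquot = 1/2 × 2.601 × 10^-3 = 1.301 × 10^-3 mol
n(H2C2O4) in the whole flask = 1.301 × 10^-3 × 500.0/50.00 = 0.01301 mol
mass of H2C2O4 = 0.01301 × 90.03 = 1.171 g

1.171 g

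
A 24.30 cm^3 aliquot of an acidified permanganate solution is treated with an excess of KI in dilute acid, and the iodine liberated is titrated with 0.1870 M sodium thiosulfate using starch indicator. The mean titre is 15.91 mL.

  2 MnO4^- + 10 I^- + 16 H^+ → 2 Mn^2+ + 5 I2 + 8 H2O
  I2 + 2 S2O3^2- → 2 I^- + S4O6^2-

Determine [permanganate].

n(S2O3^2-) = 0.01591 × 0.1870 = 2.975 × 10^-3 mol
n(I2) = n(S2O3^2-)/2 = 1.488 × 10^-3 mol
From the 2:5 ratio, n(MnO4^-) in the aliquot = 2/5 × 1.488 × 10^-3 = 5.950 × 10^-4 mol
[MnO4^-] = 5.950 × 10^-4 / 0.02430 = 0.02449 mol/L

0.02449 M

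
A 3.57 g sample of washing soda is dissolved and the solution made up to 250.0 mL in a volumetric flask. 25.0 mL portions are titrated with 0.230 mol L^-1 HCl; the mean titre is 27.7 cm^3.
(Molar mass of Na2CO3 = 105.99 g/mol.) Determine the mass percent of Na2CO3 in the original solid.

Na2CO3 + 2 HCl → 2 NaCl + H2O + CO2
n(HCl) per titration = 0.0277 × 0.230 = 6.37 × 10^-3 mol
From the 1:2 ratio, n(Na2CO3) in each aliquot = 1/2 × 6.37 × 10^-3 = 3.19 × 10^-3 mol
n(Na2CO3) in the whole flask = 3.19 × 10^-3 × 250.0/25.0 = 0.0319 mol
mass of Na2CO3 = 0.0319 × 105.99 = 3.38 g
% Na2CO3 = 3.38 / 3.57 × 100 = 94.6 %

94.6 %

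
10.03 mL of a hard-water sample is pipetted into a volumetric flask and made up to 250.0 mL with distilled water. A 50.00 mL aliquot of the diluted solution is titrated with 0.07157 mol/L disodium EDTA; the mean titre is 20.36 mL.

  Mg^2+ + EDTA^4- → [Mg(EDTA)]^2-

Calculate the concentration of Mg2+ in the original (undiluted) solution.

n(EDTA) = 0.02036 × 0.07157 = 1.457 × 10^-3 mol
n(Mg2+) in the aliquot = 1.457 × 10^-3 mol (1:1 ratio)
[Mg2+]_dilute = 1.457 × 10^-3 / 0.05000 = 0.02914 mol/L
Dilution factor = 250.0 / 10.03 = 24.93
[Mg2+]_stock = 0.02914 × 24.93 = 0.7264 mol/L

0.7264 mol/L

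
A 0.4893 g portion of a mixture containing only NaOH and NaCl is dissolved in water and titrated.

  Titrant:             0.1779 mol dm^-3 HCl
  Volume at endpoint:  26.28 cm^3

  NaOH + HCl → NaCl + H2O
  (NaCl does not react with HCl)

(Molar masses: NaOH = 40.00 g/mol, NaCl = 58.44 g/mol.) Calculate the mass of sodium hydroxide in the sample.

n(HCl) = 0.02628 × 0.1779 = 4.675 × 10^-3 mol
Let x = n(NaOH), y = n(NaCl).
Titrant: 1x = 4.675 × 10^-3;  mass: 40.00x + 58.44y = 0.4893
Solving, x = 4.675 × 10^-3 mol, y = 5.173 × 10^-3 mol
mass of NaOH = 4.675 × 10^-3 × 40.00 = 0.1870 g

0.1870 g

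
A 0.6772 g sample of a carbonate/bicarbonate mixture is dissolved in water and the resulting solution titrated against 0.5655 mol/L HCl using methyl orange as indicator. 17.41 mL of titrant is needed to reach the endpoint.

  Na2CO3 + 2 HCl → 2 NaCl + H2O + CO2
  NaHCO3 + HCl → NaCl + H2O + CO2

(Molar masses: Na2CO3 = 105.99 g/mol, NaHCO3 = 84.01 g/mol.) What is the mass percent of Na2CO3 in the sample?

37.82 %

n(HCl) = 0.01741 × 0.5655 = 9.845 × 10^-3 mol
Let x = n(Na2CO3), y = n(NaHCO3).
Titrant: 2x + 1y = 9.845 × 10^-3;  mass: 105.99x + 84.01y = 0.6772
Solving, x = 2.417 × 10^-3 mol, y = 5.012 × 10^-3 mol
mass of Na2CO3 = 2.417 × 10^-3 × 105.99 = 0.2561 g
% Na2CO3 = 0.2561 / 0.6772 × 100 = 37.82 %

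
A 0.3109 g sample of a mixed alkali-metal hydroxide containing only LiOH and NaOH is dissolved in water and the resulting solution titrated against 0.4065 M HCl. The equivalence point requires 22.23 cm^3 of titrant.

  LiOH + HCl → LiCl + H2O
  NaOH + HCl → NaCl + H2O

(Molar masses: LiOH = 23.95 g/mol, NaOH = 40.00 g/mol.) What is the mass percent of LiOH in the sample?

n(HCl) = 0.02223 × 0.4065 = 9.036 × 10^-3 mol
Let x = n(LiOH), y = n(NaOH).
Titrant: 1x + 1y = 9.036 × 10^-3;  mass: 23.95x + 40.00y = 0.3109
Solving, x = 3.150 × 10^-3 mol, y = 5.886 × 10^-3 mol
mass of LiOH = 3.150 × 10^-3 × 23.95 = 0.07545 g
% LiOH = 0.07545 / 0.3109 × 100 = 24.27 %

24.27 %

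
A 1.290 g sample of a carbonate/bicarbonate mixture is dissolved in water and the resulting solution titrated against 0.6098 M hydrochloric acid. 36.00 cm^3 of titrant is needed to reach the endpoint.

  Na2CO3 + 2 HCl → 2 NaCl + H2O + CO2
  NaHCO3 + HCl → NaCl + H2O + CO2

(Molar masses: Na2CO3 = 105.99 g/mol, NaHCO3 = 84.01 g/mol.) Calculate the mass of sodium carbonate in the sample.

0.9470 g

n(HCl) = 0.03600 × 0.6098 = 0.02195 mol
Let x = n(Na2CO3), y = n(NaHCO3).
Titrant: 2x + 1y = 0.02195;  mass: 105.99x + 84.01y = 1.290
Solving, x = 8.935 × 10^-3 mol, y = 4.082 × 10^-3 mol
mass of Na2CO3 = 8.935 × 10^-3 × 105.99 = 0.9470 g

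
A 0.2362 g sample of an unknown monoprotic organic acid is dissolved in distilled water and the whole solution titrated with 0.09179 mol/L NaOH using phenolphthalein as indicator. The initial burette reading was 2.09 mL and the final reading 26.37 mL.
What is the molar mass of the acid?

n(NaOH) = 0.02428 L × 0.09179 mol/L = 2.229 × 10^-3 mol
n(HA) = 2.229 × 10^-3 mol (1:1 ratio)
M = m / n = 0.2362 g / 2.229 × 10^-3 mol = 106.0 g/mol

106.0 g/mol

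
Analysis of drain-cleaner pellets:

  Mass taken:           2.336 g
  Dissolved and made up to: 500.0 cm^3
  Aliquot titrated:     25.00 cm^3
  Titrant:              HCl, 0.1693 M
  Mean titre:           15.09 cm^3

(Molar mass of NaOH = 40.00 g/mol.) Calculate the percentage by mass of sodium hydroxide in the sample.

NaOH + HCl → NaCl + H2O
n(HCl) per titration = 0.01509 × 0.1693 = 2.555 × 10^-3 mol
n(NaOH) in each aliquot = 2.555 × 10^-3 mol (1:1 ratio)
n(NaOH) in the whole flask = 2.555 × 10^-3 × 500.0/25.00 = 0.05109 mol
mass of NaOH = 0.05109 × 40.00 = 2.044 g
% NaOH = 2.044 / 2.336 × 100 = 87.49 %

87.49 %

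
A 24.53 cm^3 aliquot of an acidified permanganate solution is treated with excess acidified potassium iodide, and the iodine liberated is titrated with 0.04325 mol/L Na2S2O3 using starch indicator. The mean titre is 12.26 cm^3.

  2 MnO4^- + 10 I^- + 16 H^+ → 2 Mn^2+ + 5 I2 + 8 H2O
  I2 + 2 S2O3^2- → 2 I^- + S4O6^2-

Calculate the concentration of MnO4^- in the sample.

n(S2O3^2-) = 0.01226 × 0.04325 = 5.302 × 10^-4 mol
n(I2) = n(S2O3^2-)/2 = 2.651 × 10^-4 mol
From the 2:5 ratio, n(MnO4^-) in the aliquot = 2/5 × 2.651 × 10^-4 = 1.060 × 10^-4 mol
[MnO4^-] = 1.060 × 10^-4 / 0.02453 = 0.004323 mol/L

0.004323 mol/L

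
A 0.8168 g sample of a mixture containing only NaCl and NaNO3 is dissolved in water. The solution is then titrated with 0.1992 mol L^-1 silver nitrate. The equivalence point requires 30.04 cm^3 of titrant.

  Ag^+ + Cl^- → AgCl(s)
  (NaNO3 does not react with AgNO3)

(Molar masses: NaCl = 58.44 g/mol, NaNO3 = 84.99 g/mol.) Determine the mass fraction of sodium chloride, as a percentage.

n(AgNO3) = 0.03004 × 0.1992 = 5.984 × 10^-3 mol
Let x = n(NaCl), y = n(NaNO3).
Titrant: 1x = 5.984 × 10^-3;  mass: 58.44x + 84.99y = 0.8168
Solving, x = 5.984 × 10^-3 mol, y = 5.496 × 10^-3 mol
mass of NaCl = 5.984 × 10^-3 × 58.44 = 0.3497 g
% NaCl = 0.3497 / 0.8168 × 100 = 42.81 %

42.81 %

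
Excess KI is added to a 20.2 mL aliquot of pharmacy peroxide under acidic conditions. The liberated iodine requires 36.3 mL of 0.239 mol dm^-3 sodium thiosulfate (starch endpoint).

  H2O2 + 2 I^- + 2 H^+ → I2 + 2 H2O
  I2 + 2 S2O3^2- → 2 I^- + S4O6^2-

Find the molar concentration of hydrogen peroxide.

0.215 mol/L

n(S2O3^2-) = 0.0363 × 0.239 = 8.68 × 10^-3 mol
n(I2) = n(S2O3^2-)/2 = 4.34 × 10^-3 mol
n(H2O2) in the aliquot = 4.34 × 10^-3 mol (1:1 ratio)
[H2O2] = 4.34 × 10^-3 / 0.0202 = 0.215 mol/L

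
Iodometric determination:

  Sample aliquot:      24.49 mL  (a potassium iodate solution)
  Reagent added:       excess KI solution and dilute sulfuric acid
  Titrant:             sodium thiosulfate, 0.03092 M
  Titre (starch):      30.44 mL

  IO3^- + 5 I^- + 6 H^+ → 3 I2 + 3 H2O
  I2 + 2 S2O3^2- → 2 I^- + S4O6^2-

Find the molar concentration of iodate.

0.006405 M

n(S2O3^2-) = 0.03044 × 0.03092 = 9.412 × 10^-4 mol
n(I2) = n(S2O3^2-)/2 = 4.706 × 10^-4 mol
From the 1:3 ratio, n(IO3^-) in the aliquot = 1/3 × 4.706 × 10^-4 = 1.569 × 10^-4 mol
[IO3^-] = 1.569 × 10^-4 / 0.02449 = 0.006405 mol/L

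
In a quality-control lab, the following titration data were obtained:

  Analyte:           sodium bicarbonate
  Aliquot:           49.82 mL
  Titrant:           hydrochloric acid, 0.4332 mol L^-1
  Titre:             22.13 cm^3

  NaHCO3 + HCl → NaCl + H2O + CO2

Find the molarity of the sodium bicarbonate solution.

n(HCl) = 0.02213 L × 0.4332 mol/L = 9.587 × 10^-3 mol
n(NaHCO3) = 9.587 × 10^-3 mol (1:1 mole ratio)
[NaHCO3] = 9.587 × 10^-3 mol / 0.04982 L = 0.1924 mol/L

0.1924 mol/L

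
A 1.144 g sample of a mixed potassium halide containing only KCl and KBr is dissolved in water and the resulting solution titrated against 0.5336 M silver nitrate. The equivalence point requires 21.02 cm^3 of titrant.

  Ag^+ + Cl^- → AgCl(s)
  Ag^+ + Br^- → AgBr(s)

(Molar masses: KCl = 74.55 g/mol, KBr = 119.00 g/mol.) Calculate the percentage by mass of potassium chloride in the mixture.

n(AgNO3) = 0.02102 × 0.5336 = 0.01122 mol
Let x = n(KCl), y = n(KBr).
Titrant: 1x + 1y = 0.01122;  mass: 74.55x + 119.00y = 1.144
Solving, x = 4.291 × 10^-3 mol, y = 6.925 × 10^-3 mol
mass of KCl = 4.291 × 10^-3 × 74.55 = 0.3199 g
% KCl = 0.3199 / 1.144 × 100 = 27.96 %

27.96 %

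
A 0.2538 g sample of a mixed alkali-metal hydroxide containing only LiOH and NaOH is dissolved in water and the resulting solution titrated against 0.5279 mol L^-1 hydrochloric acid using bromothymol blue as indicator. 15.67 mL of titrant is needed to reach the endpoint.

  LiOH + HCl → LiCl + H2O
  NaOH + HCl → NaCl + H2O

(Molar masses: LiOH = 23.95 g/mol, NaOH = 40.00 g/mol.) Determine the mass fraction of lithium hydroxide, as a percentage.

45.32 %

n(HCl) = 0.01567 × 0.5279 = 8.272 × 10^-3 mol
Let x = n(LiOH), y = n(NaOH).
Titrant: 1x + 1y = 8.272 × 10^-3;  mass: 23.95x + 40.00y = 0.2538
Solving, x = 4.803 × 10^-3 mol, y = 3.469 × 10^-3 mol
mass of LiOH = 4.803 × 10^-3 × 23.95 = 0.1150 g
% LiOH = 0.1150 / 0.2538 × 100 = 45.32 %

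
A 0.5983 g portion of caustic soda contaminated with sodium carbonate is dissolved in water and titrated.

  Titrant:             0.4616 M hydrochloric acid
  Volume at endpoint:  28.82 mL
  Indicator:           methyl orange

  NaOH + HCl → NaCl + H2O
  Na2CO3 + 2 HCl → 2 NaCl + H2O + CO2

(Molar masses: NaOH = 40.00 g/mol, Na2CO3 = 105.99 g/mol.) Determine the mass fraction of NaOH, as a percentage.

54.90 %

n(HCl) = 0.02882 × 0.4616 = 0.01330 mol
Let x = n(NaOH), y = n(Na2CO3).
Titrant: 1x + 2y = 0.01330;  mass: 40.00x + 105.99y = 0.5983
Solving, x = 8.212 × 10^-3 mol, y = 2.546 × 10^-3 mol
mass of NaOH = 8.212 × 10^-3 × 40.00 = 0.3285 g
% NaOH = 0.3285 / 0.5983 × 100 = 54.90 %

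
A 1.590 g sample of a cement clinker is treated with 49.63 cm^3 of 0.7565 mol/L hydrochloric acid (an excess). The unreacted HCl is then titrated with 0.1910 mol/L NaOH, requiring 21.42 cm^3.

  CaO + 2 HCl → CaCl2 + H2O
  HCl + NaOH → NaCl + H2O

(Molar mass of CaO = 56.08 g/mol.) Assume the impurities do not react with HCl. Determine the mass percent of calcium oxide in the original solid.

59.00 %

n(HCl) added = 0.04963 × 0.7565 = 0.03755 mol
n(NaOH) used in back-titration = 0.02142 × 0.1910 = 4.091 × 10^-3 mol
n(HCl) left over = 4.091 × 10^-3 mol (1:1 ratio)
n(HCl) consumed by analyte = 0.03755 − 4.091 × 10^-3 = 0.03345 mol
From the 1:2 ratio, n(CaO) = 1/2 × 0.03345 = 0.01673 mol
mass of CaO = 0.01673 × 56.08 = 0.9380 g
% CaO = 0.9380 / 1.590 × 100 = 59.00 %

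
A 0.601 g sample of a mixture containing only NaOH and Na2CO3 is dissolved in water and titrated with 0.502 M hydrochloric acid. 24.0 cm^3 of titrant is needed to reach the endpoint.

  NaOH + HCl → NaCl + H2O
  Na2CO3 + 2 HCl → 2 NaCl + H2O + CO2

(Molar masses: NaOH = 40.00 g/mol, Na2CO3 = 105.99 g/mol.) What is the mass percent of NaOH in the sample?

19.2 %

n(HCl) = 0.0240 × 0.502 = 0.0120 mol
Let x = n(NaOH), y = n(Na2CO3).
Titrant: 1x + 2y = 0.0120;  mass: 40.00x + 105.99y = 0.601
Solving, x = 2.88 × 10^-3 mol, y = 4.58 × 10^-3 mol
mass of NaOH = 2.88 × 10^-3 × 40.00 = 0.115 g
% NaOH = 0.115 / 0.601 × 100 = 19.2 %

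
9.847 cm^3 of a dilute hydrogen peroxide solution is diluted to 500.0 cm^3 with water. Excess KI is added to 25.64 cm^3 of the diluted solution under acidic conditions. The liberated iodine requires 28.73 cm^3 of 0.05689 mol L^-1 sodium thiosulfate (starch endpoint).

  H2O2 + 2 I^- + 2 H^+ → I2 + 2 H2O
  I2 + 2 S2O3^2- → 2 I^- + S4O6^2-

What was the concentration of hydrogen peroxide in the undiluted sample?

1.618 mol/L

n(S2O3^2-) = 0.02873 × 0.05689 = 1.634 × 10^-3 mol
n(I2) = n(S2O3^2-)/2 = 8.172 × 10^-4 mol
n(H2O2) in the aliquot = 8.172 × 10^-4 mol (1:1 ratio)
[H2O2]_dilute = 8.172 × 10^-4 / 0.02564 = 0.03187 mol/L
[H2O2]_original = 0.03187 × 500.0/9.847 = 1.618 mol/L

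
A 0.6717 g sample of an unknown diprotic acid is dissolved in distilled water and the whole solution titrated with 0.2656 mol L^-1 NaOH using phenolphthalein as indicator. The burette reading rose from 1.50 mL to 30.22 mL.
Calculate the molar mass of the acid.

176.1 g/mol

n(NaOH) = 0.02872 L × 0.2656 mol/L = 7.628 × 10^-3 mol
From the 1:2 ratio, n(H2A) = 1/2 × 7.628 × 10^-3 = 3.814 × 10^-3 mol
M = m / n = 0.6717 g / 3.814 × 10^-3 mol = 176.1 g/mol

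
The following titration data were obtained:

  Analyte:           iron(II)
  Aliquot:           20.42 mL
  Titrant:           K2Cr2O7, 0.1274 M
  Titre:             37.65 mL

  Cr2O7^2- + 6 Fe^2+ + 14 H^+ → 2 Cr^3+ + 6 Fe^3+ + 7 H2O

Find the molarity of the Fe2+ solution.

n(K2Cr2O7) = 0.03765 L × 0.1274 mol/L = 4.797 × 10^-3 mol
From the 6:1 mole ratio, n(Fe2+) = 6/1 × 4.797 × 10^-3 = 0.02878 mol
[Fe2+] = 0.02878 mol / 0.02042 L = 1.409 mol/L

1.409 M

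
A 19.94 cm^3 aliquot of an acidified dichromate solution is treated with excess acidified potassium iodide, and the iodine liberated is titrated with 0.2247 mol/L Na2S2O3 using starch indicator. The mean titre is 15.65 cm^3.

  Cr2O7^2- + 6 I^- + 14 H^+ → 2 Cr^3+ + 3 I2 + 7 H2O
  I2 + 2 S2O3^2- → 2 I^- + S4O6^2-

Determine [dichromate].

n(S2O3^2-) = 0.01565 × 0.2247 = 3.517 × 10^-3 mol
n(I2) = n(S2O3^2-)/2 = 1.758 × 10^-3 mol
From the 1:3 ratio, n(Cr2O7^2-) in the aliquot = 1/3 × 1.758 × 10^-3 = 5.861 × 10^-4 mol
[Cr2O7^2-] = 5.861 × 10^-4 / 0.01994 = 0.02939 mol/L

0.02939 mol/L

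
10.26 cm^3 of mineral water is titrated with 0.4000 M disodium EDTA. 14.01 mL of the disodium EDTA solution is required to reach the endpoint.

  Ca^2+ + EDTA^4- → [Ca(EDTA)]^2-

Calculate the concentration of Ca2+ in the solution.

0.5462 M

n(EDTA) = 0.01401 L × 0.4000 mol/L = 5.604 × 10^-3 mol
n(Ca2+) = 5.604 × 10^-3 mol (1:1 mole ratio)
[Ca2+] = 5.604 × 10^-3 mol / 0.01026 L = 0.5462 mol/L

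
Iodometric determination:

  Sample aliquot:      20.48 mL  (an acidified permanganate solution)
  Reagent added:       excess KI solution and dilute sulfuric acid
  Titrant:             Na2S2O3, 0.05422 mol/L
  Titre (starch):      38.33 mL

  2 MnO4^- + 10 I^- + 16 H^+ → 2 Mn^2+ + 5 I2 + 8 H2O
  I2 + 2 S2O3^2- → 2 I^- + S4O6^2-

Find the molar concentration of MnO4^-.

n(S2O3^2-) = 0.03833 × 0.05422 = 2.078 × 10^-3 mol
n(I2) = n(S2O3^2-)/2 = 1.039 × 10^-3 mol
From the 2:5 ratio, n(MnO4^-) in the aliquot = 2/5 × 1.039 × 10^-3 = 4.157 × 10^-4 mol
[MnO4^-] = 4.157 × 10^-4 / 0.02048 = 0.02030 mol/L

0.02030 mol/L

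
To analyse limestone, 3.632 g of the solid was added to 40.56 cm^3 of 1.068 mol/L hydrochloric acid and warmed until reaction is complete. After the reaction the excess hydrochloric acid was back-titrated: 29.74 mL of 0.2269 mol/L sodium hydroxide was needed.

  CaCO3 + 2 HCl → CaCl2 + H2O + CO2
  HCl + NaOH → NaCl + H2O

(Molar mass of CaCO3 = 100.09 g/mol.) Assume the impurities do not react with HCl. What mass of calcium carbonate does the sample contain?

n(HCl) added = 0.04056 × 1.068 = 0.04332 mol
n(NaOH) used in back-titration = 0.02974 × 0.2269 = 6.748 × 10^-3 mol
n(HCl) left over = 6.748 × 10^-3 mol (1:1 ratio)
n(HCl) consumed by analyte = 0.04332 − 6.748 × 10^-3 = 0.03657 mol
From the 1:2 ratio, n(CaCO3) = 1/2 × 0.03657 = 0.01829 mol
mass of CaCO3 = 0.01829 × 100.09 = 1.830 g

1.830 g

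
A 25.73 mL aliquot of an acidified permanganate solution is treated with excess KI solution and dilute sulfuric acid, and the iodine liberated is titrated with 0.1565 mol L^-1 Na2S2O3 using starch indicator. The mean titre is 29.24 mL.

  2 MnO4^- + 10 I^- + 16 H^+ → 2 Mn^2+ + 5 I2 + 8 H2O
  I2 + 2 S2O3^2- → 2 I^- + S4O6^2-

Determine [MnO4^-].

n(S2O3^2-) = 0.02924 × 0.1565 = 4.576 × 10^-3 mol
n(I2) = n(S2O3^2-)/2 = 2.288 × 10^-3 mol
From the 2:5 ratio, n(MnO4^-) in the aliquot = 2/5 × 2.288 × 10^-3 = 9.152 × 10^-4 mol
[MnO4^-] = 9.152 × 10^-4 / 0.02573 = 0.03557 mol/L

0.03557 mol/L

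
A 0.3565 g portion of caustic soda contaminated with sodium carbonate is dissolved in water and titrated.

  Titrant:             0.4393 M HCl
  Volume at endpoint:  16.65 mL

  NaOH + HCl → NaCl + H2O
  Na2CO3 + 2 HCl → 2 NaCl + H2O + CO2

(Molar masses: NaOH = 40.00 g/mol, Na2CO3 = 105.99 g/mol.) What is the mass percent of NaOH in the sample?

26.87 %

n(HCl) = 0.01665 × 0.4393 = 7.314 × 10^-3 mol
Let x = n(NaOH), y = n(Na2CO3).
Titrant: 1x + 2y = 7.314 × 10^-3;  mass: 40.00x + 105.99y = 0.3565
Solving, x = 2.395 × 10^-3 mol, y = 2.460 × 10^-3 mol
mass of NaOH = 2.395 × 10^-3 × 40.00 = 0.09580 g
% NaOH = 0.09580 / 0.3565 × 100 = 26.87 %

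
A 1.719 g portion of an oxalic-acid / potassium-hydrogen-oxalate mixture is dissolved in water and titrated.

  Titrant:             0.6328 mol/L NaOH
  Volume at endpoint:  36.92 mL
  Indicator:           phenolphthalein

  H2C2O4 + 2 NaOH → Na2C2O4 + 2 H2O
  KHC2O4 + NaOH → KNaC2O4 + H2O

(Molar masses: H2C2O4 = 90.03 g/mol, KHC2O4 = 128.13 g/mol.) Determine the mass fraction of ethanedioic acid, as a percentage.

n(NaOH) = 0.03692 × 0.6328 = 0.02336 mol
Let x = n(H2C2O4), y = n(KHC2O4).
Titrant: 2x + 1y = 0.02336;  mass: 90.03x + 128.13y = 1.719
Solving, x = 7.667 × 10^-3 mol, y = 8.029 × 10^-3 mol
mass of H2C2O4 = 7.667 × 10^-3 × 90.03 = 0.6903 g
% H2C2O4 = 0.6903 / 1.719 × 100 = 40.16 %

40.16 %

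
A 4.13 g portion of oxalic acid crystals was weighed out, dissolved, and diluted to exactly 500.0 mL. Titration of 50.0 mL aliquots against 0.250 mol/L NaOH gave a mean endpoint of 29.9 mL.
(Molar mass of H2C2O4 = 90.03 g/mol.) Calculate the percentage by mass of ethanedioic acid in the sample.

81.5 %

H2C2O4 + 2 NaOH → Na2C2O4 + 2 H2O
n(NaOH) per titration = 0.0299 × 0.250 = 7.47 × 10^-3 mol
From the 1:2 ratio, n(H2C2O4) in each aliquot = 1/2 × 7.47 × 10^-3 = 3.74 × 10^-3 mol
n(H2C2O4) in the whole flask = 3.74 × 10^-3 × 500.0/50.0 = 0.0374 mol
mass of H2C2O4 = 0.0374 × 90.03 = 3.36 g
% H2C2O4 = 3.36 / 4.13 × 100 = 81.5 %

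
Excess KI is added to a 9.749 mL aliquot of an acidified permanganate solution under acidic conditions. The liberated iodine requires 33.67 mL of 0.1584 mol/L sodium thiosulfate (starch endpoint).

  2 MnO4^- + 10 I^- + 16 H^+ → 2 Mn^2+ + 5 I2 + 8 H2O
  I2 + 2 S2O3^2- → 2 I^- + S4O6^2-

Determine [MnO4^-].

n(S2O3^2-) = 0.03367 × 0.1584 = 5.333 × 10^-3 mol
n(I2) = n(S2O3^2-)/2 = 2.667 × 10^-3 mol
From the 2:5 ratio, n(MnO4^-) in the aliquot = 2/5 × 2.667 × 10^-3 = 1.067 × 10^-3 mol
[MnO4^-] = 1.067 × 10^-3 / 0.009749 = 0.1094 mol/L

0.1094 mol/L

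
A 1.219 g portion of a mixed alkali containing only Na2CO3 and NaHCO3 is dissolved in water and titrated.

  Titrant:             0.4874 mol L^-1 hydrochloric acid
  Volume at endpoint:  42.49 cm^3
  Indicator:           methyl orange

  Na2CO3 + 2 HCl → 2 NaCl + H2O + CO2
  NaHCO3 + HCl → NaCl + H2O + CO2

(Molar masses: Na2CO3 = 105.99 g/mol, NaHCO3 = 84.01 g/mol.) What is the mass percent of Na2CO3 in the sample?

73.00 %

n(HCl) = 0.04249 × 0.4874 = 0.02071 mol
Let x = n(Na2CO3), y = n(NaHCO3).
Titrant: 2x + 1y = 0.02071;  mass: 105.99x + 84.01y = 1.219
Solving, x = 8.396 × 10^-3 mol, y = 3.917 × 10^-3 mol
mass of Na2CO3 = 8.396 × 10^-3 × 105.99 = 0.8899 g
% Na2CO3 = 0.8899 / 1.219 × 100 = 73.00 %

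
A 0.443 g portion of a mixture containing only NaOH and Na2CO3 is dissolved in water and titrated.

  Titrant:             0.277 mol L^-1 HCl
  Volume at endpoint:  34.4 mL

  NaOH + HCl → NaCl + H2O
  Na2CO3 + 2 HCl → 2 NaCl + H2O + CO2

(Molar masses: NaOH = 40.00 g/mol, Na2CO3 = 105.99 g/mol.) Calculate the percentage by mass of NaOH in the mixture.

43.1 %

n(HCl) = 0.0344 × 0.277 = 9.53 × 10^-3 mol
Let x = n(NaOH), y = n(Na2CO3).
Titrant: 1x + 2y = 9.53 × 10^-3;  mass: 40.00x + 105.99y = 0.443
Solving, x = 4.77 × 10^-3 mol, y = 2.38 × 10^-3 mol
mass of NaOH = 4.77 × 10^-3 × 40.00 = 0.191 g
% NaOH = 0.191 / 0.443 × 100 = 43.1 %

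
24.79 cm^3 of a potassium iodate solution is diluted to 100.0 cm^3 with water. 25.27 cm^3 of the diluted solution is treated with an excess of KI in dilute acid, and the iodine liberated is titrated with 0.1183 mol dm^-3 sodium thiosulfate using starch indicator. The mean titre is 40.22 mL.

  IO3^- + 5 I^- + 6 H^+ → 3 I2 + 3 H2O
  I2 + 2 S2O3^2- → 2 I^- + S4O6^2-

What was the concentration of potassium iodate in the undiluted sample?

0.1266 mol/L

n(S2O3^2-) = 0.04022 × 0.1183 = 4.758 × 10^-3 mol
n(I2) = n(S2O3^2-)/2 = 2.379 × 10^-3 mol
From the 1:3 ratio, n(IO3^-) in the aliquot = 1/3 × 2.379 × 10^-3 = 7.930 × 10^-4 mol
[IO3^-]_dilute = 7.930 × 10^-4 / 0.02527 = 0.03138 mol/L
[IO3^-]_original = 0.03138 × 100.0/24.79 = 0.1266 mol/L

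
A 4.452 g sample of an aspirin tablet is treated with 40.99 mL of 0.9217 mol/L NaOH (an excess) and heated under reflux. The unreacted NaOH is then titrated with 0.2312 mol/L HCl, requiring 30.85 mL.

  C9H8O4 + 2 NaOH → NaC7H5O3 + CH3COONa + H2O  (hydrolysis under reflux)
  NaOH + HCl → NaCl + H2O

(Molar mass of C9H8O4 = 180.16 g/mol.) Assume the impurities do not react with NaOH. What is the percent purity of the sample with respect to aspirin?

62.01 %

n(NaOH) added = 0.04099 × 0.9217 = 0.03778 mol
n(HCl) used in back-titration = 0.03085 × 0.2312 = 7.133 × 10^-3 mol
n(NaOH) left over = 7.133 × 10^-3 mol (1:1 ratio)
n(NaOH) consumed by analyte = 0.03778 − 7.133 × 10^-3 = 0.03065 mol
From the 1:2 ratio, n(C9H8O4) = 1/2 × 0.03065 = 0.01532 mol
mass of C9H8O4 = 0.01532 × 180.16 = 2.761 g
% C9H8O4 = 2.761 / 4.452 × 100 = 62.01 %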